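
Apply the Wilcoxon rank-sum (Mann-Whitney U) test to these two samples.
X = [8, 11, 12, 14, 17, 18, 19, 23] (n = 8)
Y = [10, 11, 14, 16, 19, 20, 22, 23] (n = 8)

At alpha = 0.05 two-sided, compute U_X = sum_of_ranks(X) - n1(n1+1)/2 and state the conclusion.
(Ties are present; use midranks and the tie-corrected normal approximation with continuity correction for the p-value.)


Step 1: Combine and sort all 16 observations; assign midranks.
sorted (value, group): (8,X), (10,Y), (11,X), (11,Y), (12,X), (14,X), (14,Y), (16,Y), (17,X), (18,X), (19,X), (19,Y), (20,Y), (22,Y), (23,X), (23,Y)
ranks: 8->1, 10->2, 11->3.5, 11->3.5, 12->5, 14->6.5, 14->6.5, 16->8, 17->9, 18->10, 19->11.5, 19->11.5, 20->13, 22->14, 23->15.5, 23->15.5
Step 2: Rank sum for X: R1 = 1 + 3.5 + 5 + 6.5 + 9 + 10 + 11.5 + 15.5 = 62.
Step 3: U_X = R1 - n1(n1+1)/2 = 62 - 8*9/2 = 62 - 36 = 26.
       U_Y = n1*n2 - U_X = 64 - 26 = 38.
Step 4: Ties are present, so use the tie-corrected normal approximation (with continuity correction) for the p-value.
Step 5: p-value = 0.562372; compare to alpha = 0.05. fail to reject H0.

U_X = 26, p = 0.562372, fail to reject H0 at alpha = 0.05.


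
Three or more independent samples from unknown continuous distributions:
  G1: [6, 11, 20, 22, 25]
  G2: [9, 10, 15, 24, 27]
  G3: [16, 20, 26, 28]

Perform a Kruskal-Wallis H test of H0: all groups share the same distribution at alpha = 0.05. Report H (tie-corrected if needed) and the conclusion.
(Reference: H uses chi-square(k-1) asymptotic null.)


Step 1: Combine all N = 14 observations and assign midranks.
sorted (value, group, rank): (6,G1,1), (9,G2,2), (10,G2,3), (11,G1,4), (15,G2,5), (16,G3,6), (20,G1,7.5), (20,G3,7.5), (22,G1,9), (24,G2,10), (25,G1,11), (26,G3,12), (27,G2,13), (28,G3,14)
Step 2: Sum ranks within each group.
R_1 = 32.5 (n_1 = 5)
R_2 = 33 (n_2 = 5)
R_3 = 39.5 (n_3 = 4)
Step 3: H = 12/(N(N+1)) * sum(R_i^2/n_i) - 3(N+1)
     = 12/(14*15) * (32.5^2/5 + 33^2/5 + 39.5^2/4) - 3*15
     = 0.057143 * 819.112 - 45
     = 1.806429.
Step 4: Ties present; correction factor C = 1 - 6/(14^3 - 14) = 0.997802. Corrected H = 1.806429 / 0.997802 = 1.810407.
Step 5: Under H0, H ~ chi^2(2); p-value = 0.404459.
Step 6: alpha = 0.05. fail to reject H0.

H = 1.8104, df = 2, p = 0.404459, fail to reject H0.


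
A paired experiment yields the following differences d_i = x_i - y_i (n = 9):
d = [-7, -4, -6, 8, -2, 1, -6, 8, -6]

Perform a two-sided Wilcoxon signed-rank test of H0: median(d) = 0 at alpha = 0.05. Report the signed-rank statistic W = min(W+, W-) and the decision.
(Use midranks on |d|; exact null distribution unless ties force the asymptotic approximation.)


Step 1: Drop any zero differences (none here) and take |d_i|.
|d| = [7, 4, 6, 8, 2, 1, 6, 8, 6]
Step 2: Midrank |d_i| (ties get averaged ranks).
ranks: |7|->7, |4|->3, |6|->5, |8|->8.5, |2|->2, |1|->1, |6|->5, |8|->8.5, |6|->5
Step 3: Attach original signs; sum ranks with positive sign and with negative sign.
W+ = 8.5 + 1 + 8.5 = 18
W- = 7 + 3 + 5 + 2 + 5 + 5 = 27
(Check: W+ + W- = 45 should equal n(n+1)/2 = 45.)
Step 4: Test statistic W = min(W+, W-) = 18.
Step 5: Ties in |d|, so use the tie-corrected normal approximation.
        E[W] = n(n+1)/4 = 9*10/4 = 22.5.
        Tie groups: |d|=6 (t=3), |d|=8 (t=2); sum(t^3 - t) = 30.
        Var[W] = n(n+1)(2n+1)/24 - sum(t^3-t)/48 = 1710/24 - 30/48 = 70.625.
        z = (W - E[W]) / sqrt(Var[W]) = (18 - 22.5) / 8.4039 = -0.5355.
        Two-sided p = 2*Phi(z) = 0.592326.
Step 6: alpha = 0.05. fail to reject H0.

W+ = 18, W- = 27, W = min = 18, p = 0.592326, fail to reject H0.


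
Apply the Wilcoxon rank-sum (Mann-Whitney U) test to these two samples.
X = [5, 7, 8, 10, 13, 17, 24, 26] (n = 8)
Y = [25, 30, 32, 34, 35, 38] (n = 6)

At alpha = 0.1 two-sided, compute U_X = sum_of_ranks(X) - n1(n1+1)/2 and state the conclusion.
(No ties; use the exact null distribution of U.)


Step 1: Combine and sort all 14 observations; assign midranks.
sorted (value, group): (5,X), (7,X), (8,X), (10,X), (13,X), (17,X), (24,X), (25,Y), (26,X), (30,Y), (32,Y), (34,Y), (35,Y), (38,Y)
ranks: 5->1, 7->2, 8->3, 10->4, 13->5, 17->6, 24->7, 25->8, 26->9, 30->10, 32->11, 34->12, 35->13, 38->14
Step 2: Rank sum for X: R1 = 1 + 2 + 3 + 4 + 5 + 6 + 7 + 9 = 37.
Step 3: U_X = R1 - n1(n1+1)/2 = 37 - 8*9/2 = 37 - 36 = 1.
       U_Y = n1*n2 - U_X = 48 - 1 = 47.
Step 4: No ties, so the exact null distribution of U (based on enumerating the C(14,8) = 3003 equally likely rank assignments) gives the two-sided p-value.
Step 5: p-value = 0.001332; compare to alpha = 0.1. reject H0.

U_X = 1, p = 0.001332, reject H0 at alpha = 0.1.


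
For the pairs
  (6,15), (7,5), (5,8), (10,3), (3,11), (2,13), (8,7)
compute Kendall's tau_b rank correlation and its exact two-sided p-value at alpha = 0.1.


Step 1: Enumerate the 21 unordered pairs (i,j) with i<j and classify each by sign(x_j-x_i) * sign(y_j-y_i).
  (1,2):dx=+1,dy=-10->D; (1,3):dx=-1,dy=-7->C; (1,4):dx=+4,dy=-12->D; (1,5):dx=-3,dy=-4->C
  (1,6):dx=-4,dy=-2->C; (1,7):dx=+2,dy=-8->D; (2,3):dx=-2,dy=+3->D; (2,4):dx=+3,dy=-2->D
  (2,5):dx=-4,dy=+6->D; (2,6):dx=-5,dy=+8->D; (2,7):dx=+1,dy=+2->C; (3,4):dx=+5,dy=-5->D
  (3,5):dx=-2,dy=+3->D; (3,6):dx=-3,dy=+5->D; (3,7):dx=+3,dy=-1->D; (4,5):dx=-7,dy=+8->D
  (4,6):dx=-8,dy=+10->D; (4,7):dx=-2,dy=+4->D; (5,6):dx=-1,dy=+2->D; (5,7):dx=+5,dy=-4->D
  (6,7):dx=+6,dy=-6->D
Step 2: C = 4, D = 17, total pairs = 21.
Step 3: tau = (C - D)/(n(n-1)/2) = (4 - 17)/21 = -0.619048.
Step 4: Exact two-sided p-value (enumerate n! = 5040 permutations of y under H0): p = 0.069048.
Step 5: alpha = 0.1. reject H0.

tau_b = -0.6190 (C=4, D=17), p = 0.069048, reject H0.


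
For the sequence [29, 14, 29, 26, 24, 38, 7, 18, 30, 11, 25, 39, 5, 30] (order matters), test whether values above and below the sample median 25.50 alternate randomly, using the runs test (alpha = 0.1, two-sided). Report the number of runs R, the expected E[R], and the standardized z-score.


Step 1: Compute median = 25.50; label A = above, B = below.
Labels in order: ABAABABBABBABA  (n_A = 7, n_B = 7)
Step 2: Count runs R = 11.
Step 3: Under H0 (random ordering), E[R] = 2*n_A*n_B/(n_A+n_B) + 1 = 2*7*7/14 + 1 = 8.0000.
        Var[R] = 2*n_A*n_B*(2*n_A*n_B - n_A - n_B) / ((n_A+n_B)^2 * (n_A+n_B-1)) = 8232/2548 = 3.2308.
        SD[R] = 1.7974.
Step 4: Continuity-corrected z = (R - 0.5 - E[R]) / SD[R] = (11 - 0.5 - 8.0000) / 1.7974 = 1.3909.
Step 5: Two-sided p-value via normal approximation = 2*(1 - Phi(|z|)) = 0.164264.
Step 6: alpha = 0.1. fail to reject H0.

R = 11, z = 1.3909, p = 0.164264, fail to reject H0.


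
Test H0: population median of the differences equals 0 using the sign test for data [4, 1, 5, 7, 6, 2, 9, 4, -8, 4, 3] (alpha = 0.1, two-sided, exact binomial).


Step 1: Discard zero differences. Original n = 11; n_eff = number of nonzero differences = 11.
Nonzero differences (with sign): +4, +1, +5, +7, +6, +2, +9, +4, -8, +4, +3
Step 2: Count signs: positive = 10, negative = 1.
Step 3: Under H0: P(positive) = 0.5, so the number of positives S ~ Bin(11, 0.5).
Step 4: Two-sided exact p-value = sum of Bin(11,0.5) probabilities at or below the observed probability = 0.011719.
Step 5: alpha = 0.1. reject H0.

n_eff = 11, pos = 10, neg = 1, p = 0.011719, reject H0.


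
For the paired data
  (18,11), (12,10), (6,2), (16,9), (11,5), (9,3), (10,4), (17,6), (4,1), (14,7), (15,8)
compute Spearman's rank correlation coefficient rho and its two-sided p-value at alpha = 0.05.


Step 1: Rank x and y separately (midranks; no ties here).
rank(x): 18->11, 12->6, 6->2, 16->9, 11->5, 9->3, 10->4, 17->10, 4->1, 14->7, 15->8
rank(y): 11->11, 10->10, 2->2, 9->9, 5->5, 3->3, 4->4, 6->6, 1->1, 7->7, 8->8
Step 2: d_i = R_x(i) - R_y(i); compute d_i^2.
  (11-11)^2=0, (6-10)^2=16, (2-2)^2=0, (9-9)^2=0, (5-5)^2=0, (3-3)^2=0, (4-4)^2=0, (10-6)^2=16, (1-1)^2=0, (7-7)^2=0, (8-8)^2=0
sum(d^2) = 32.
Step 3: rho = 1 - 6*32 / (11*(11^2 - 1)) = 1 - 192/1320 = 0.854545.
Step 4: Under H0, t = rho * sqrt((n-2)/(1-rho^2)) = 4.9360 ~ t(9).
Step 5: Two-sided p-value from the t-distribution with 9 df = 0.000807.
Step 6: alpha = 0.05. reject H0.

rho = 0.8545, p = 0.000807, reject H0 at alpha = 0.05.


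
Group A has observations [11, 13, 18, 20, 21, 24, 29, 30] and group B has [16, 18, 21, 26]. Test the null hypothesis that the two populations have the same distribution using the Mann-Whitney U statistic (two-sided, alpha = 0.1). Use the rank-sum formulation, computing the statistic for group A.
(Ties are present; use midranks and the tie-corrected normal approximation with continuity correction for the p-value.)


Step 1: Combine and sort all 12 observations; assign midranks.
sorted (value, group): (11,X), (13,X), (16,Y), (18,X), (18,Y), (20,X), (21,X), (21,Y), (24,X), (26,Y), (29,X), (30,X)
ranks: 11->1, 13->2, 16->3, 18->4.5, 18->4.5, 20->6, 21->7.5, 21->7.5, 24->9, 26->10, 29->11, 30->12
Step 2: Rank sum for X: R1 = 1 + 2 + 4.5 + 6 + 7.5 + 9 + 11 + 12 = 53.
Step 3: U_X = R1 - n1(n1+1)/2 = 53 - 8*9/2 = 53 - 36 = 17.
       U_Y = n1*n2 - U_X = 32 - 17 = 15.
Step 4: Ties are present, so use the tie-corrected normal approximation (with continuity correction) for the p-value.
Step 5: p-value = 0.932087; compare to alpha = 0.1. fail to reject H0.

U_X = 17, p = 0.932087, fail to reject H0 at alpha = 0.1.


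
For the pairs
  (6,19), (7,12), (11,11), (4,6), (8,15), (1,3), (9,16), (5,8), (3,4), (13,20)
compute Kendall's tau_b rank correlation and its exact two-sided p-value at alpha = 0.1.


Step 1: Enumerate the 45 unordered pairs (i,j) with i<j and classify each by sign(x_j-x_i) * sign(y_j-y_i).
  (1,2):dx=+1,dy=-7->D; (1,3):dx=+5,dy=-8->D; (1,4):dx=-2,dy=-13->C; (1,5):dx=+2,dy=-4->D
  (1,6):dx=-5,dy=-16->C; (1,7):dx=+3,dy=-3->D; (1,8):dx=-1,dy=-11->C; (1,9):dx=-3,dy=-15->C
  (1,10):dx=+7,dy=+1->C; (2,3):dx=+4,dy=-1->D; (2,4):dx=-3,dy=-6->C; (2,5):dx=+1,dy=+3->C
  (2,6):dx=-6,dy=-9->C; (2,7):dx=+2,dy=+4->C; (2,8):dx=-2,dy=-4->C; (2,9):dx=-4,dy=-8->C
  (2,10):dx=+6,dy=+8->C; (3,4):dx=-7,dy=-5->C; (3,5):dx=-3,dy=+4->D; (3,6):dx=-10,dy=-8->C
  (3,7):dx=-2,dy=+5->D; (3,8):dx=-6,dy=-3->C; (3,9):dx=-8,dy=-7->C; (3,10):dx=+2,dy=+9->C
  (4,5):dx=+4,dy=+9->C; (4,6):dx=-3,dy=-3->C; (4,7):dx=+5,dy=+10->C; (4,8):dx=+1,dy=+2->C
  (4,9):dx=-1,dy=-2->C; (4,10):dx=+9,dy=+14->C; (5,6):dx=-7,dy=-12->C; (5,7):dx=+1,dy=+1->C
  (5,8):dx=-3,dy=-7->C; (5,9):dx=-5,dy=-11->C; (5,10):dx=+5,dy=+5->C; (6,7):dx=+8,dy=+13->C
  (6,8):dx=+4,dy=+5->C; (6,9):dx=+2,dy=+1->C; (6,10):dx=+12,dy=+17->C; (7,8):dx=-4,dy=-8->C
  (7,9):dx=-6,dy=-12->C; (7,10):dx=+4,dy=+4->C; (8,9):dx=-2,dy=-4->C; (8,10):dx=+8,dy=+12->C
  (9,10):dx=+10,dy=+16->C
Step 2: C = 38, D = 7, total pairs = 45.
Step 3: tau = (C - D)/(n(n-1)/2) = (38 - 7)/45 = 0.688889.
Step 4: Exact two-sided p-value (enumerate n! = 3628800 permutations of y under H0): p = 0.004687.
Step 5: alpha = 0.1. reject H0.

tau_b = 0.6889 (C=38, D=7), p = 0.004687, reject H0.


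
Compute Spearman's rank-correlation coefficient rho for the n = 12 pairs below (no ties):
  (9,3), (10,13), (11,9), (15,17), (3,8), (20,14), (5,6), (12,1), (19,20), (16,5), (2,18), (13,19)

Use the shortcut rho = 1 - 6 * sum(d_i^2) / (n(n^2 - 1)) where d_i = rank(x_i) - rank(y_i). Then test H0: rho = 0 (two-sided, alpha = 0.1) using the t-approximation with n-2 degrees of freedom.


Step 1: Rank x and y separately (midranks; no ties here).
rank(x): 9->4, 10->5, 11->6, 15->9, 3->2, 20->12, 5->3, 12->7, 19->11, 16->10, 2->1, 13->8
rank(y): 3->2, 13->7, 9->6, 17->9, 8->5, 14->8, 6->4, 1->1, 20->12, 5->3, 18->10, 19->11
Step 2: d_i = R_x(i) - R_y(i); compute d_i^2.
  (4-2)^2=4, (5-7)^2=4, (6-6)^2=0, (9-9)^2=0, (2-5)^2=9, (12-8)^2=16, (3-4)^2=1, (7-1)^2=36, (11-12)^2=1, (10-3)^2=49, (1-10)^2=81, (8-11)^2=9
sum(d^2) = 210.
Step 3: rho = 1 - 6*210 / (12*(12^2 - 1)) = 1 - 1260/1716 = 0.265734.
Step 4: Under H0, t = rho * sqrt((n-2)/(1-rho^2)) = 0.8717 ~ t(10).
Step 5: Two-sided p-value from the t-distribution with 10 df = 0.403833.
Step 6: alpha = 0.1. fail to reject H0.

rho = 0.2657, p = 0.403833, fail to reject H0 at alpha = 0.1.


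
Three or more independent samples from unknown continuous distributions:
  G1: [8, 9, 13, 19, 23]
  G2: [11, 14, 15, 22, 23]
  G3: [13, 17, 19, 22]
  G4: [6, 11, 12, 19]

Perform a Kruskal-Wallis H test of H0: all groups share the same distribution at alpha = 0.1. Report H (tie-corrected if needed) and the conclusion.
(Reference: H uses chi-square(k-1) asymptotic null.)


Step 1: Combine all N = 18 observations and assign midranks.
sorted (value, group, rank): (6,G4,1), (8,G1,2), (9,G1,3), (11,G2,4.5), (11,G4,4.5), (12,G4,6), (13,G1,7.5), (13,G3,7.5), (14,G2,9), (15,G2,10), (17,G3,11), (19,G1,13), (19,G3,13), (19,G4,13), (22,G2,15.5), (22,G3,15.5), (23,G1,17.5), (23,G2,17.5)
Step 2: Sum ranks within each group.
R_1 = 43 (n_1 = 5)
R_2 = 56.5 (n_2 = 5)
R_3 = 47 (n_3 = 4)
R_4 = 24.5 (n_4 = 4)
Step 3: H = 12/(N(N+1)) * sum(R_i^2/n_i) - 3(N+1)
     = 12/(18*19) * (43^2/5 + 56.5^2/5 + 47^2/4 + 24.5^2/4) - 3*19
     = 0.035088 * 1710.56 - 57
     = 3.019737.
Step 4: Ties present; correction factor C = 1 - 48/(18^3 - 18) = 0.991744. Corrected H = 3.019737 / 0.991744 = 3.044875.
Step 5: Under H0, H ~ chi^2(3); p-value = 0.384758.
Step 6: alpha = 0.1. fail to reject H0.

H = 3.0449, df = 3, p = 0.384758, fail to reject H0.


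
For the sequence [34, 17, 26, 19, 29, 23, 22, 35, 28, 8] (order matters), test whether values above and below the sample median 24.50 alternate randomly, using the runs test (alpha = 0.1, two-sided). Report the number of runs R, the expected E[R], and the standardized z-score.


Step 1: Compute median = 24.50; label A = above, B = below.
Labels in order: ABABABBAAB  (n_A = 5, n_B = 5)
Step 2: Count runs R = 8.
Step 3: Under H0 (random ordering), E[R] = 2*n_A*n_B/(n_A+n_B) + 1 = 2*5*5/10 + 1 = 6.0000.
        Var[R] = 2*n_A*n_B*(2*n_A*n_B - n_A - n_B) / ((n_A+n_B)^2 * (n_A+n_B-1)) = 2000/900 = 2.2222.
        SD[R] = 1.4907.
Step 4: Continuity-corrected z = (R - 0.5 - E[R]) / SD[R] = (8 - 0.5 - 6.0000) / 1.4907 = 1.0062.
Step 5: Two-sided p-value via normal approximation = 2*(1 - Phi(|z|)) = 0.314305.
Step 6: alpha = 0.1. fail to reject H0.

R = 8, z = 1.0062, p = 0.314305, fail to reject H0.


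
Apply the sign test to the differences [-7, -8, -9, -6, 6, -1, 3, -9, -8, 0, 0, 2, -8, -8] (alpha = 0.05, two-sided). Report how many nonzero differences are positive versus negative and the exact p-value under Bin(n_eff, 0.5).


Step 1: Discard zero differences. Original n = 14; n_eff = number of nonzero differences = 12.
Nonzero differences (with sign): -7, -8, -9, -6, +6, -1, +3, -9, -8, +2, -8, -8
Step 2: Count signs: positive = 3, negative = 9.
Step 3: Under H0: P(positive) = 0.5, so the number of positives S ~ Bin(12, 0.5).
Step 4: Two-sided exact p-value = sum of Bin(12,0.5) probabilities at or below the observed probability = 0.145996.
Step 5: alpha = 0.05. fail to reject H0.

n_eff = 12, pos = 3, neg = 9, p = 0.145996, fail to reject H0.


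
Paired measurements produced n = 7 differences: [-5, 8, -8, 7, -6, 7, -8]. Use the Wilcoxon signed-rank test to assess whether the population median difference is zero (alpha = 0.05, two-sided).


Step 1: Drop any zero differences (none here) and take |d_i|.
|d| = [5, 8, 8, 7, 6, 7, 8]
Step 2: Midrank |d_i| (ties get averaged ranks).
ranks: |5|->1, |8|->6, |8|->6, |7|->3.5, |6|->2, |7|->3.5, |8|->6
Step 3: Attach original signs; sum ranks with positive sign and with negative sign.
W+ = 6 + 3.5 + 3.5 = 13
W- = 1 + 6 + 2 + 6 = 15
(Check: W+ + W- = 28 should equal n(n+1)/2 = 28.)
Step 4: Test statistic W = min(W+, W-) = 13.
Step 5: Ties in |d|, so use the tie-corrected normal approximation.
        E[W] = n(n+1)/4 = 7*8/4 = 14.
        Tie groups: |d|=7 (t=2), |d|=8 (t=3); sum(t^3 - t) = 30.
        Var[W] = n(n+1)(2n+1)/24 - sum(t^3-t)/48 = 840/24 - 30/48 = 34.375.
        z = (W - E[W]) / sqrt(Var[W]) = (13 - 14) / 5.8630 = -0.1706.
        Two-sided p = 2*Phi(z) = 0.864569.
Step 6: alpha = 0.05. fail to reject H0.

W+ = 13, W- = 15, W = min = 13, p = 0.864569, fail to reject H0.


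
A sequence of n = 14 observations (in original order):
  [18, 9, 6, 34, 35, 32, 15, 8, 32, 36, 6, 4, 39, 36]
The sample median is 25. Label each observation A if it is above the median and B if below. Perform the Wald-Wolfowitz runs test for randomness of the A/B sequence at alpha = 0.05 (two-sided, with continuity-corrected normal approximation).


Step 1: Compute median = 25; label A = above, B = below.
Labels in order: BBBAAABBAABBAA  (n_A = 7, n_B = 7)
Step 2: Count runs R = 6.
Step 3: Under H0 (random ordering), E[R] = 2*n_A*n_B/(n_A+n_B) + 1 = 2*7*7/14 + 1 = 8.0000.
        Var[R] = 2*n_A*n_B*(2*n_A*n_B - n_A - n_B) / ((n_A+n_B)^2 * (n_A+n_B-1)) = 8232/2548 = 3.2308.
        SD[R] = 1.7974.
Step 4: Continuity-corrected z = (R + 0.5 - E[R]) / SD[R] = (6 + 0.5 - 8.0000) / 1.7974 = -0.8345.
Step 5: Two-sided p-value via normal approximation = 2*(1 - Phi(|z|)) = 0.403986.
Step 6: alpha = 0.05. fail to reject H0.

R = 6, z = -0.8345, p = 0.403986, fail to reject H0.


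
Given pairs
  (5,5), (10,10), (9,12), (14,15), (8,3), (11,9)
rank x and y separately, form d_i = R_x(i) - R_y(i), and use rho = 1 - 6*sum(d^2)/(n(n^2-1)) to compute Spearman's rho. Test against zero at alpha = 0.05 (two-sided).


Step 1: Rank x and y separately (midranks; no ties here).
rank(x): 5->1, 10->4, 9->3, 14->6, 8->2, 11->5
rank(y): 5->2, 10->4, 12->5, 15->6, 3->1, 9->3
Step 2: d_i = R_x(i) - R_y(i); compute d_i^2.
  (1-2)^2=1, (4-4)^2=0, (3-5)^2=4, (6-6)^2=0, (2-1)^2=1, (5-3)^2=4
sum(d^2) = 10.
Step 3: rho = 1 - 6*10 / (6*(6^2 - 1)) = 1 - 60/210 = 0.714286.
Step 4: Under H0, t = rho * sqrt((n-2)/(1-rho^2)) = 2.0412 ~ t(4).
Step 5: Two-sided p-value from the t-distribution with 4 df = 0.110787.
Step 6: alpha = 0.05. fail to reject H0.

rho = 0.7143, p = 0.110787, fail to reject H0 at alpha = 0.05.


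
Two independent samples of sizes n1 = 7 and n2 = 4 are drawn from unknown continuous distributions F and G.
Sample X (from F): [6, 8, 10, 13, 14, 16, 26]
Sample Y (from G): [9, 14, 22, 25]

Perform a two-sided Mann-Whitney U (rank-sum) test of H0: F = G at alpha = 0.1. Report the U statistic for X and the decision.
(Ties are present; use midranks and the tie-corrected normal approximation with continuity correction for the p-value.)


Step 1: Combine and sort all 11 observations; assign midranks.
sorted (value, group): (6,X), (8,X), (9,Y), (10,X), (13,X), (14,X), (14,Y), (16,X), (22,Y), (25,Y), (26,X)
ranks: 6->1, 8->2, 9->3, 10->4, 13->5, 14->6.5, 14->6.5, 16->8, 22->9, 25->10, 26->11
Step 2: Rank sum for X: R1 = 1 + 2 + 4 + 5 + 6.5 + 8 + 11 = 37.5.
Step 3: U_X = R1 - n1(n1+1)/2 = 37.5 - 7*8/2 = 37.5 - 28 = 9.5.
       U_Y = n1*n2 - U_X = 28 - 9.5 = 18.5.
Step 4: Ties are present, so use the tie-corrected normal approximation (with continuity correction) for the p-value.
Step 5: p-value = 0.448659; compare to alpha = 0.1. fail to reject H0.

U_X = 9.5, p = 0.448659, fail to reject H0 at alpha = 0.1.


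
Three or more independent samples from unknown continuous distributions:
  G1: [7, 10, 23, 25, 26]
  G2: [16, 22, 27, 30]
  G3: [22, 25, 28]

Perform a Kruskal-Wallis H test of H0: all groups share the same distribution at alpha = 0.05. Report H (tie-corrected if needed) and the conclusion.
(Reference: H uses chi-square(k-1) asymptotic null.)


Step 1: Combine all N = 12 observations and assign midranks.
sorted (value, group, rank): (7,G1,1), (10,G1,2), (16,G2,3), (22,G2,4.5), (22,G3,4.5), (23,G1,6), (25,G1,7.5), (25,G3,7.5), (26,G1,9), (27,G2,10), (28,G3,11), (30,G2,12)
Step 2: Sum ranks within each group.
R_1 = 25.5 (n_1 = 5)
R_2 = 29.5 (n_2 = 4)
R_3 = 23 (n_3 = 3)
Step 3: H = 12/(N(N+1)) * sum(R_i^2/n_i) - 3(N+1)
     = 12/(12*13) * (25.5^2/5 + 29.5^2/4 + 23^2/3) - 3*13
     = 0.076923 * 523.946 - 39
     = 1.303526.
Step 4: Ties present; correction factor C = 1 - 12/(12^3 - 12) = 0.993007. Corrected H = 1.303526 / 0.993007 = 1.312705.
Step 5: Under H0, H ~ chi^2(2); p-value = 0.518740.
Step 6: alpha = 0.05. fail to reject H0.

H = 1.3127, df = 2, p = 0.518740, fail to reject H0.


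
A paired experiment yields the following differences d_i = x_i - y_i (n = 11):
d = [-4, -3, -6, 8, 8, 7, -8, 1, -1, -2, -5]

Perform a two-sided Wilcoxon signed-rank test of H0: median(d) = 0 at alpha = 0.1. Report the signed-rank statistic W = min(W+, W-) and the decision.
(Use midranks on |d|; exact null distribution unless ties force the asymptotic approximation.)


Step 1: Drop any zero differences (none here) and take |d_i|.
|d| = [4, 3, 6, 8, 8, 7, 8, 1, 1, 2, 5]
Step 2: Midrank |d_i| (ties get averaged ranks).
ranks: |4|->5, |3|->4, |6|->7, |8|->10, |8|->10, |7|->8, |8|->10, |1|->1.5, |1|->1.5, |2|->3, |5|->6
Step 3: Attach original signs; sum ranks with positive sign and with negative sign.
W+ = 10 + 10 + 8 + 1.5 = 29.5
W- = 5 + 4 + 7 + 10 + 1.5 + 3 + 6 = 36.5
(Check: W+ + W- = 66 should equal n(n+1)/2 = 66.)
Step 4: Test statistic W = min(W+, W-) = 29.5.
Step 5: Ties in |d|, so use the tie-corrected normal approximation.
        E[W] = n(n+1)/4 = 11*12/4 = 33.
        Tie groups: |d|=1 (t=2), |d|=8 (t=3); sum(t^3 - t) = 30.
        Var[W] = n(n+1)(2n+1)/24 - sum(t^3-t)/48 = 3036/24 - 30/48 = 125.875.
        z = (W - E[W]) / sqrt(Var[W]) = (29.5 - 33) / 11.2194 = -0.3120.
        Two-sided p = 2*Phi(z) = 0.755071.
Step 6: alpha = 0.1. fail to reject H0.

W+ = 29.5, W- = 36.5, W = min = 29.5, p = 0.755071, fail to reject H0.


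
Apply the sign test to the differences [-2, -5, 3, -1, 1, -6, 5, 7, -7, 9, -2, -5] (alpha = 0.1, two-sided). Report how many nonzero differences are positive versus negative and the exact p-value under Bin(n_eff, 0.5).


Step 1: Discard zero differences. Original n = 12; n_eff = number of nonzero differences = 12.
Nonzero differences (with sign): -2, -5, +3, -1, +1, -6, +5, +7, -7, +9, -2, -5
Step 2: Count signs: positive = 5, negative = 7.
Step 3: Under H0: P(positive) = 0.5, so the number of positives S ~ Bin(12, 0.5).
Step 4: Two-sided exact p-value = sum of Bin(12,0.5) probabilities at or below the observed probability = 0.774414.
Step 5: alpha = 0.1. fail to reject H0.

n_eff = 12, pos = 5, neg = 7, p = 0.774414, fail to reject H0.


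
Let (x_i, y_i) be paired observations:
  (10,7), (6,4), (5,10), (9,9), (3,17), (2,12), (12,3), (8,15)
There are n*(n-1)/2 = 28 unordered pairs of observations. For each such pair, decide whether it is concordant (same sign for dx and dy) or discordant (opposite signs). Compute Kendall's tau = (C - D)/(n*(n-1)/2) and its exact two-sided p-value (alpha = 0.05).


Step 1: Enumerate the 28 unordered pairs (i,j) with i<j and classify each by sign(x_j-x_i) * sign(y_j-y_i).
  (1,2):dx=-4,dy=-3->C; (1,3):dx=-5,dy=+3->D; (1,4):dx=-1,dy=+2->D; (1,5):dx=-7,dy=+10->D
  (1,6):dx=-8,dy=+5->D; (1,7):dx=+2,dy=-4->D; (1,8):dx=-2,dy=+8->D; (2,3):dx=-1,dy=+6->D
  (2,4):dx=+3,dy=+5->C; (2,5):dx=-3,dy=+13->D; (2,6):dx=-4,dy=+8->D; (2,7):dx=+6,dy=-1->D
  (2,8):dx=+2,dy=+11->C; (3,4):dx=+4,dy=-1->D; (3,5):dx=-2,dy=+7->D; (3,6):dx=-3,dy=+2->D
  (3,7):dx=+7,dy=-7->D; (3,8):dx=+3,dy=+5->C; (4,5):dx=-6,dy=+8->D; (4,6):dx=-7,dy=+3->D
  (4,7):dx=+3,dy=-6->D; (4,8):dx=-1,dy=+6->D; (5,6):dx=-1,dy=-5->C; (5,7):dx=+9,dy=-14->D
  (5,8):dx=+5,dy=-2->D; (6,7):dx=+10,dy=-9->D; (6,8):dx=+6,dy=+3->C; (7,8):dx=-4,dy=+12->D
Step 2: C = 6, D = 22, total pairs = 28.
Step 3: tau = (C - D)/(n(n-1)/2) = (6 - 22)/28 = -0.571429.
Step 4: Exact two-sided p-value (enumerate n! = 40320 permutations of y under H0): p = 0.061012.
Step 5: alpha = 0.05. fail to reject H0.

tau_b = -0.5714 (C=6, D=22), p = 0.061012, fail to reject H0.


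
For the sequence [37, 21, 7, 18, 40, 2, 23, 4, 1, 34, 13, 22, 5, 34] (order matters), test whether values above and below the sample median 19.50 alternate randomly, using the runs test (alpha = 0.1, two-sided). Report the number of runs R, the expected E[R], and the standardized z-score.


Step 1: Compute median = 19.50; label A = above, B = below.
Labels in order: AABBABABBABABA  (n_A = 7, n_B = 7)
Step 2: Count runs R = 11.
Step 3: Under H0 (random ordering), E[R] = 2*n_A*n_B/(n_A+n_B) + 1 = 2*7*7/14 + 1 = 8.0000.
        Var[R] = 2*n_A*n_B*(2*n_A*n_B - n_A - n_B) / ((n_A+n_B)^2 * (n_A+n_B-1)) = 8232/2548 = 3.2308.
        SD[R] = 1.7974.
Step 4: Continuity-corrected z = (R - 0.5 - E[R]) / SD[R] = (11 - 0.5 - 8.0000) / 1.7974 = 1.3909.
Step 5: Two-sided p-value via normal approximation = 2*(1 - Phi(|z|)) = 0.164264.
Step 6: alpha = 0.1. fail to reject H0.

R = 11, z = 1.3909, p = 0.164264, fail to reject H0.


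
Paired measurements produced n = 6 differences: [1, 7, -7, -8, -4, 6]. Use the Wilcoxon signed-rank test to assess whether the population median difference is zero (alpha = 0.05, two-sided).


Step 1: Drop any zero differences (none here) and take |d_i|.
|d| = [1, 7, 7, 8, 4, 6]
Step 2: Midrank |d_i| (ties get averaged ranks).
ranks: |1|->1, |7|->4.5, |7|->4.5, |8|->6, |4|->2, |6|->3
Step 3: Attach original signs; sum ranks with positive sign and with negative sign.
W+ = 1 + 4.5 + 3 = 8.5
W- = 4.5 + 6 + 2 = 12.5
(Check: W+ + W- = 21 should equal n(n+1)/2 = 21.)
Step 4: Test statistic W = min(W+, W-) = 8.5.
Step 5: Ties in |d|, so use the tie-corrected normal approximation.
        E[W] = n(n+1)/4 = 6*7/4 = 10.5.
        Tie groups: |d|=7 (t=2); sum(t^3 - t) = 6.
        Var[W] = n(n+1)(2n+1)/24 - sum(t^3-t)/48 = 546/24 - 6/48 = 22.625.
        z = (W - E[W]) / sqrt(Var[W]) = (8.5 - 10.5) / 4.7566 = -0.4205.
        Two-sided p = 2*Phi(z) = 0.674142.
Step 6: alpha = 0.05. fail to reject H0.

W+ = 8.5, W- = 12.5, W = min = 8.5, p = 0.674142, fail to reject H0.


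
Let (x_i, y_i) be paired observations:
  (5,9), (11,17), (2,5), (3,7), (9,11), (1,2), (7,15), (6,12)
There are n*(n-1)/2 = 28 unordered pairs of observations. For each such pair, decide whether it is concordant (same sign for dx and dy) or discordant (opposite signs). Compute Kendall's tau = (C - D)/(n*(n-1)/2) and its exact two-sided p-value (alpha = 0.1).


Step 1: Enumerate the 28 unordered pairs (i,j) with i<j and classify each by sign(x_j-x_i) * sign(y_j-y_i).
  (1,2):dx=+6,dy=+8->C; (1,3):dx=-3,dy=-4->C; (1,4):dx=-2,dy=-2->C; (1,5):dx=+4,dy=+2->C
  (1,6):dx=-4,dy=-7->C; (1,7):dx=+2,dy=+6->C; (1,8):dx=+1,dy=+3->C; (2,3):dx=-9,dy=-12->C
  (2,4):dx=-8,dy=-10->C; (2,5):dx=-2,dy=-6->C; (2,6):dx=-10,dy=-15->C; (2,7):dx=-4,dy=-2->C
  (2,8):dx=-5,dy=-5->C; (3,4):dx=+1,dy=+2->C; (3,5):dx=+7,dy=+6->C; (3,6):dx=-1,dy=-3->C
  (3,7):dx=+5,dy=+10->C; (3,8):dx=+4,dy=+7->C; (4,5):dx=+6,dy=+4->C; (4,6):dx=-2,dy=-5->C
  (4,7):dx=+4,dy=+8->C; (4,8):dx=+3,dy=+5->C; (5,6):dx=-8,dy=-9->C; (5,7):dx=-2,dy=+4->D
  (5,8):dx=-3,dy=+1->D; (6,7):dx=+6,dy=+13->C; (6,8):dx=+5,dy=+10->C; (7,8):dx=-1,dy=-3->C
Step 2: C = 26, D = 2, total pairs = 28.
Step 3: tau = (C - D)/(n(n-1)/2) = (26 - 2)/28 = 0.857143.
Step 4: Exact two-sided p-value (enumerate n! = 40320 permutations of y under H0): p = 0.001736.
Step 5: alpha = 0.1. reject H0.

tau_b = 0.8571 (C=26, D=2), p = 0.001736, reject H0.


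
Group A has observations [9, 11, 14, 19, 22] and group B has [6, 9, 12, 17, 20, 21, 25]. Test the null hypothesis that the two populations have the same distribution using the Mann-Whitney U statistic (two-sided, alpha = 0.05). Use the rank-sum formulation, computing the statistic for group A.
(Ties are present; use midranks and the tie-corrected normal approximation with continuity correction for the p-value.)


Step 1: Combine and sort all 12 observations; assign midranks.
sorted (value, group): (6,Y), (9,X), (9,Y), (11,X), (12,Y), (14,X), (17,Y), (19,X), (20,Y), (21,Y), (22,X), (25,Y)
ranks: 6->1, 9->2.5, 9->2.5, 11->4, 12->5, 14->6, 17->7, 19->8, 20->9, 21->10, 22->11, 25->12
Step 2: Rank sum for X: R1 = 2.5 + 4 + 6 + 8 + 11 = 31.5.
Step 3: U_X = R1 - n1(n1+1)/2 = 31.5 - 5*6/2 = 31.5 - 15 = 16.5.
       U_Y = n1*n2 - U_X = 35 - 16.5 = 18.5.
Step 4: Ties are present, so use the tie-corrected normal approximation (with continuity correction) for the p-value.
Step 5: p-value = 0.935170; compare to alpha = 0.05. fail to reject H0.

U_X = 16.5, p = 0.935170, fail to reject H0 at alpha = 0.05.


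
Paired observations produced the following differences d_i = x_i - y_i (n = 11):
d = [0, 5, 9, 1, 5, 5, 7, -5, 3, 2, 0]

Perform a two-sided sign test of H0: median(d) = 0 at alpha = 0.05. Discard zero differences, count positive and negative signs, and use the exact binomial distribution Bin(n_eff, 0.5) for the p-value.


Step 1: Discard zero differences. Original n = 11; n_eff = number of nonzero differences = 9.
Nonzero differences (with sign): +5, +9, +1, +5, +5, +7, -5, +3, +2
Step 2: Count signs: positive = 8, negative = 1.
Step 3: Under H0: P(positive) = 0.5, so the number of positives S ~ Bin(9, 0.5).
Step 4: Two-sided exact p-value = sum of Bin(9,0.5) probabilities at or below the observed probability = 0.039062.
Step 5: alpha = 0.05. reject H0.

n_eff = 9, pos = 8, neg = 1, p = 0.039062, reject H0.


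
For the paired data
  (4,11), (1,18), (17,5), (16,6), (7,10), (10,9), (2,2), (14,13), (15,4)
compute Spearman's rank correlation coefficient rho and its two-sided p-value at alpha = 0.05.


Step 1: Rank x and y separately (midranks; no ties here).
rank(x): 4->3, 1->1, 17->9, 16->8, 7->4, 10->5, 2->2, 14->6, 15->7
rank(y): 11->7, 18->9, 5->3, 6->4, 10->6, 9->5, 2->1, 13->8, 4->2
Step 2: d_i = R_x(i) - R_y(i); compute d_i^2.
  (3-7)^2=16, (1-9)^2=64, (9-3)^2=36, (8-4)^2=16, (4-6)^2=4, (5-5)^2=0, (2-1)^2=1, (6-8)^2=4, (7-2)^2=25
sum(d^2) = 166.
Step 3: rho = 1 - 6*166 / (9*(9^2 - 1)) = 1 - 996/720 = -0.383333.
Step 4: Under H0, t = rho * sqrt((n-2)/(1-rho^2)) = -1.0981 ~ t(7).
Step 5: Two-sided p-value from the t-distribution with 7 df = 0.308495.
Step 6: alpha = 0.05. fail to reject H0.

rho = -0.3833, p = 0.308495, fail to reject H0 at alpha = 0.05.


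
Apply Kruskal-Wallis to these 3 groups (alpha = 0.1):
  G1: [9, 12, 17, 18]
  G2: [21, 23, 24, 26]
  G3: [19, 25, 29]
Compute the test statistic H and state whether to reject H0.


Step 1: Combine all N = 11 observations and assign midranks.
sorted (value, group, rank): (9,G1,1), (12,G1,2), (17,G1,3), (18,G1,4), (19,G3,5), (21,G2,6), (23,G2,7), (24,G2,8), (25,G3,9), (26,G2,10), (29,G3,11)
Step 2: Sum ranks within each group.
R_1 = 10 (n_1 = 4)
R_2 = 31 (n_2 = 4)
R_3 = 25 (n_3 = 3)
Step 3: H = 12/(N(N+1)) * sum(R_i^2/n_i) - 3(N+1)
     = 12/(11*12) * (10^2/4 + 31^2/4 + 25^2/3) - 3*12
     = 0.090909 * 473.583 - 36
     = 7.053030.
Step 4: No ties, so H is used without correction.
Step 5: Under H0, H ~ chi^2(2); p-value = 0.029407.
Step 6: alpha = 0.1. reject H0.

H = 7.0530, df = 2, p = 0.029407, reject H0.


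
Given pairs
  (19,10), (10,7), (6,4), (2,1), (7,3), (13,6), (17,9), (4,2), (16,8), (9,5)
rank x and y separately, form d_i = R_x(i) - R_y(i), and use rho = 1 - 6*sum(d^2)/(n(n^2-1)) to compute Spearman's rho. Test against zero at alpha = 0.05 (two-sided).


Step 1: Rank x and y separately (midranks; no ties here).
rank(x): 19->10, 10->6, 6->3, 2->1, 7->4, 13->7, 17->9, 4->2, 16->8, 9->5
rank(y): 10->10, 7->7, 4->4, 1->1, 3->3, 6->6, 9->9, 2->2, 8->8, 5->5
Step 2: d_i = R_x(i) - R_y(i); compute d_i^2.
  (10-10)^2=0, (6-7)^2=1, (3-4)^2=1, (1-1)^2=0, (4-3)^2=1, (7-6)^2=1, (9-9)^2=0, (2-2)^2=0, (8-8)^2=0, (5-5)^2=0
sum(d^2) = 4.
Step 3: rho = 1 - 6*4 / (10*(10^2 - 1)) = 1 - 24/990 = 0.975758.
Step 4: Under H0, t = rho * sqrt((n-2)/(1-rho^2)) = 12.6105 ~ t(8).
Step 5: Two-sided p-value from the t-distribution with 8 df = 0.000001.
Step 6: alpha = 0.05. reject H0.

rho = 0.9758, p = 0.000001, reject H0 at alpha = 0.05.


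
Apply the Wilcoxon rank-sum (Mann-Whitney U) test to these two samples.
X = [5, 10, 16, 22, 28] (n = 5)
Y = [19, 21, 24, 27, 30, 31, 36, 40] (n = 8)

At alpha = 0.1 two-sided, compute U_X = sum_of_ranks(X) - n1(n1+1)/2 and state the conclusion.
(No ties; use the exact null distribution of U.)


Step 1: Combine and sort all 13 observations; assign midranks.
sorted (value, group): (5,X), (10,X), (16,X), (19,Y), (21,Y), (22,X), (24,Y), (27,Y), (28,X), (30,Y), (31,Y), (36,Y), (40,Y)
ranks: 5->1, 10->2, 16->3, 19->4, 21->5, 22->6, 24->7, 27->8, 28->9, 30->10, 31->11, 36->12, 40->13
Step 2: Rank sum for X: R1 = 1 + 2 + 3 + 6 + 9 = 21.
Step 3: U_X = R1 - n1(n1+1)/2 = 21 - 5*6/2 = 21 - 15 = 6.
       U_Y = n1*n2 - U_X = 40 - 6 = 34.
Step 4: No ties, so the exact null distribution of U (based on enumerating the C(13,5) = 1287 equally likely rank assignments) gives the two-sided p-value.
Step 5: p-value = 0.045066; compare to alpha = 0.1. reject H0.

U_X = 6, p = 0.045066, reject H0 at alpha = 0.1.


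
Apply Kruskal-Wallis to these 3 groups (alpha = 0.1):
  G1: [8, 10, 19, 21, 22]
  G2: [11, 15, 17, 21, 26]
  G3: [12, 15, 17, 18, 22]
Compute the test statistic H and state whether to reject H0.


Step 1: Combine all N = 15 observations and assign midranks.
sorted (value, group, rank): (8,G1,1), (10,G1,2), (11,G2,3), (12,G3,4), (15,G2,5.5), (15,G3,5.5), (17,G2,7.5), (17,G3,7.5), (18,G3,9), (19,G1,10), (21,G1,11.5), (21,G2,11.5), (22,G1,13.5), (22,G3,13.5), (26,G2,15)
Step 2: Sum ranks within each group.
R_1 = 38 (n_1 = 5)
R_2 = 42.5 (n_2 = 5)
R_3 = 39.5 (n_3 = 5)
Step 3: H = 12/(N(N+1)) * sum(R_i^2/n_i) - 3(N+1)
     = 12/(15*16) * (38^2/5 + 42.5^2/5 + 39.5^2/5) - 3*16
     = 0.050000 * 962.1 - 48
     = 0.105000.
Step 4: Ties present; correction factor C = 1 - 24/(15^3 - 15) = 0.992857. Corrected H = 0.105000 / 0.992857 = 0.105755.
Step 5: Under H0, H ~ chi^2(2); p-value = 0.948496.
Step 6: alpha = 0.1. fail to reject H0.

H = 0.1058, df = 2, p = 0.948496, fail to reject H0.


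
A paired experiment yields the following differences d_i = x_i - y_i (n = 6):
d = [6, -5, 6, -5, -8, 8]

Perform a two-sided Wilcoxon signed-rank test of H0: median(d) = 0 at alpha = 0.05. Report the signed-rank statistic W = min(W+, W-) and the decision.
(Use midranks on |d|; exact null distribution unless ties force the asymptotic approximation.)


Step 1: Drop any zero differences (none here) and take |d_i|.
|d| = [6, 5, 6, 5, 8, 8]
Step 2: Midrank |d_i| (ties get averaged ranks).
ranks: |6|->3.5, |5|->1.5, |6|->3.5, |5|->1.5, |8|->5.5, |8|->5.5
Step 3: Attach original signs; sum ranks with positive sign and with negative sign.
W+ = 3.5 + 3.5 + 5.5 = 12.5
W- = 1.5 + 1.5 + 5.5 = 8.5
(Check: W+ + W- = 21 should equal n(n+1)/2 = 21.)
Step 4: Test statistic W = min(W+, W-) = 8.5.
Step 5: Ties in |d|, so use the tie-corrected normal approximation.
        E[W] = n(n+1)/4 = 6*7/4 = 10.5.
        Tie groups: |d|=5 (t=2), |d|=6 (t=2), |d|=8 (t=2); sum(t^3 - t) = 18.
        Var[W] = n(n+1)(2n+1)/24 - sum(t^3-t)/48 = 546/24 - 18/48 = 22.375.
        z = (W - E[W]) / sqrt(Var[W]) = (8.5 - 10.5) / 4.7302 = -0.4228.
        Two-sided p = 2*Phi(z) = 0.672432.
Step 6: alpha = 0.05. fail to reject H0.

W+ = 12.5, W- = 8.5, W = min = 8.5, p = 0.672432, fail to reject H0.


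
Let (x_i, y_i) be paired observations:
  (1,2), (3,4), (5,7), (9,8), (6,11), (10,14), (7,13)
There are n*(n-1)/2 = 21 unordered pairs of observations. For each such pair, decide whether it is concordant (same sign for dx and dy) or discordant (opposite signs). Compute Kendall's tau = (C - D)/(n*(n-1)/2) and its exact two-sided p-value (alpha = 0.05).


Step 1: Enumerate the 21 unordered pairs (i,j) with i<j and classify each by sign(x_j-x_i) * sign(y_j-y_i).
  (1,2):dx=+2,dy=+2->C; (1,3):dx=+4,dy=+5->C; (1,4):dx=+8,dy=+6->C; (1,5):dx=+5,dy=+9->C
  (1,6):dx=+9,dy=+12->C; (1,7):dx=+6,dy=+11->C; (2,3):dx=+2,dy=+3->C; (2,4):dx=+6,dy=+4->C
  (2,5):dx=+3,dy=+7->C; (2,6):dx=+7,dy=+10->C; (2,7):dx=+4,dy=+9->C; (3,4):dx=+4,dy=+1->C
  (3,5):dx=+1,dy=+4->C; (3,6):dx=+5,dy=+7->C; (3,7):dx=+2,dy=+6->C; (4,5):dx=-3,dy=+3->D
  (4,6):dx=+1,dy=+6->C; (4,7):dx=-2,dy=+5->D; (5,6):dx=+4,dy=+3->C; (5,7):dx=+1,dy=+2->C
  (6,7):dx=-3,dy=-1->C
Step 2: C = 19, D = 2, total pairs = 21.
Step 3: tau = (C - D)/(n(n-1)/2) = (19 - 2)/21 = 0.809524.
Step 4: Exact two-sided p-value (enumerate n! = 5040 permutations of y under H0): p = 0.010714.
Step 5: alpha = 0.05. reject H0.

tau_b = 0.8095 (C=19, D=2), p = 0.010714, reject H0.


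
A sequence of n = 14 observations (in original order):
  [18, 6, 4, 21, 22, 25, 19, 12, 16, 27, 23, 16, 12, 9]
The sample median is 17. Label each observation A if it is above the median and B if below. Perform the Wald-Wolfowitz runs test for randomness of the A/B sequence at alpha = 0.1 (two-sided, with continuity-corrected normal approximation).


Step 1: Compute median = 17; label A = above, B = below.
Labels in order: ABBAAAABBAABBB  (n_A = 7, n_B = 7)
Step 2: Count runs R = 6.
Step 3: Under H0 (random ordering), E[R] = 2*n_A*n_B/(n_A+n_B) + 1 = 2*7*7/14 + 1 = 8.0000.
        Var[R] = 2*n_A*n_B*(2*n_A*n_B - n_A - n_B) / ((n_A+n_B)^2 * (n_A+n_B-1)) = 8232/2548 = 3.2308.
        SD[R] = 1.7974.
Step 4: Continuity-corrected z = (R + 0.5 - E[R]) / SD[R] = (6 + 0.5 - 8.0000) / 1.7974 = -0.8345.
Step 5: Two-sided p-value via normal approximation = 2*(1 - Phi(|z|)) = 0.403986.
Step 6: alpha = 0.1. fail to reject H0.

R = 6, z = -0.8345, p = 0.403986, fail to reject H0.


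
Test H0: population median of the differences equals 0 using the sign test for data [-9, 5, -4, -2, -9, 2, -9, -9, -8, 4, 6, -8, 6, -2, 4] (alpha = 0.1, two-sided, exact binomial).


Step 1: Discard zero differences. Original n = 15; n_eff = number of nonzero differences = 15.
Nonzero differences (with sign): -9, +5, -4, -2, -9, +2, -9, -9, -8, +4, +6, -8, +6, -2, +4
Step 2: Count signs: positive = 6, negative = 9.
Step 3: Under H0: P(positive) = 0.5, so the number of positives S ~ Bin(15, 0.5).
Step 4: Two-sided exact p-value = sum of Bin(15,0.5) probabilities at or below the observed probability = 0.607239.
Step 5: alpha = 0.1. fail to reject H0.

n_eff = 15, pos = 6, neg = 9, p = 0.607239, fail to reject H0.


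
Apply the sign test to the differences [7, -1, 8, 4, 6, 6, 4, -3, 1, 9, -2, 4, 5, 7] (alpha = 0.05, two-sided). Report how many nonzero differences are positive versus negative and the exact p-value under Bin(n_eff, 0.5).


Step 1: Discard zero differences. Original n = 14; n_eff = number of nonzero differences = 14.
Nonzero differences (with sign): +7, -1, +8, +4, +6, +6, +4, -3, +1, +9, -2, +4, +5, +7
Step 2: Count signs: positive = 11, negative = 3.
Step 3: Under H0: P(positive) = 0.5, so the number of positives S ~ Bin(14, 0.5).
Step 4: Two-sided exact p-value = sum of Bin(14,0.5) probabilities at or below the observed probability = 0.057373.
Step 5: alpha = 0.05. fail to reject H0.

n_eff = 14, pos = 11, neg = 3, p = 0.057373, fail to reject H0.


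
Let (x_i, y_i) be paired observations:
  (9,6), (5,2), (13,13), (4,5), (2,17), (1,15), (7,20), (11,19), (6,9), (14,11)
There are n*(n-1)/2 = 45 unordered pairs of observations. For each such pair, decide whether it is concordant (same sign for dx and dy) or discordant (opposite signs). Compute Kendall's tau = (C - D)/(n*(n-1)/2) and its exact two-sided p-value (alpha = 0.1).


Step 1: Enumerate the 45 unordered pairs (i,j) with i<j and classify each by sign(x_j-x_i) * sign(y_j-y_i).
  (1,2):dx=-4,dy=-4->C; (1,3):dx=+4,dy=+7->C; (1,4):dx=-5,dy=-1->C; (1,5):dx=-7,dy=+11->D
  (1,6):dx=-8,dy=+9->D; (1,7):dx=-2,dy=+14->D; (1,8):dx=+2,dy=+13->C; (1,9):dx=-3,dy=+3->D
  (1,10):dx=+5,dy=+5->C; (2,3):dx=+8,dy=+11->C; (2,4):dx=-1,dy=+3->D; (2,5):dx=-3,dy=+15->D
  (2,6):dx=-4,dy=+13->D; (2,7):dx=+2,dy=+18->C; (2,8):dx=+6,dy=+17->C; (2,9):dx=+1,dy=+7->C
  (2,10):dx=+9,dy=+9->C; (3,4):dx=-9,dy=-8->C; (3,5):dx=-11,dy=+4->D; (3,6):dx=-12,dy=+2->D
  (3,7):dx=-6,dy=+7->D; (3,8):dx=-2,dy=+6->D; (3,9):dx=-7,dy=-4->C; (3,10):dx=+1,dy=-2->D
  (4,5):dx=-2,dy=+12->D; (4,6):dx=-3,dy=+10->D; (4,7):dx=+3,dy=+15->C; (4,8):dx=+7,dy=+14->C
  (4,9):dx=+2,dy=+4->C; (4,10):dx=+10,dy=+6->C; (5,6):dx=-1,dy=-2->C; (5,7):dx=+5,dy=+3->C
  (5,8):dx=+9,dy=+2->C; (5,9):dx=+4,dy=-8->D; (5,10):dx=+12,dy=-6->D; (6,7):dx=+6,dy=+5->C
  (6,8):dx=+10,dy=+4->C; (6,9):dx=+5,dy=-6->D; (6,10):dx=+13,dy=-4->D; (7,8):dx=+4,dy=-1->D
  (7,9):dx=-1,dy=-11->C; (7,10):dx=+7,dy=-9->D; (8,9):dx=-5,dy=-10->C; (8,10):dx=+3,dy=-8->D
  (9,10):dx=+8,dy=+2->C
Step 2: C = 24, D = 21, total pairs = 45.
Step 3: tau = (C - D)/(n(n-1)/2) = (24 - 21)/45 = 0.066667.
Step 4: Exact two-sided p-value (enumerate n! = 3628800 permutations of y under H0): p = 0.861801.
Step 5: alpha = 0.1. fail to reject H0.

tau_b = 0.0667 (C=24, D=21), p = 0.861801, fail to reject H0.


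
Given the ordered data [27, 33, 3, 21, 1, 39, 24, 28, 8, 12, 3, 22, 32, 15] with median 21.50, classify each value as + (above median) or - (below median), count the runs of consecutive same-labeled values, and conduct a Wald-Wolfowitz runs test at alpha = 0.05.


Step 1: Compute median = 21.50; label A = above, B = below.
Labels in order: AABBBAAABBBAAB  (n_A = 7, n_B = 7)
Step 2: Count runs R = 6.
Step 3: Under H0 (random ordering), E[R] = 2*n_A*n_B/(n_A+n_B) + 1 = 2*7*7/14 + 1 = 8.0000.
        Var[R] = 2*n_A*n_B*(2*n_A*n_B - n_A - n_B) / ((n_A+n_B)^2 * (n_A+n_B-1)) = 8232/2548 = 3.2308.
        SD[R] = 1.7974.
Step 4: Continuity-corrected z = (R + 0.5 - E[R]) / SD[R] = (6 + 0.5 - 8.0000) / 1.7974 = -0.8345.
Step 5: Two-sided p-value via normal approximation = 2*(1 - Phi(|z|)) = 0.403986.
Step 6: alpha = 0.05. fail to reject H0.

R = 6, z = -0.8345, p = 0.403986, fail to reject H0.
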